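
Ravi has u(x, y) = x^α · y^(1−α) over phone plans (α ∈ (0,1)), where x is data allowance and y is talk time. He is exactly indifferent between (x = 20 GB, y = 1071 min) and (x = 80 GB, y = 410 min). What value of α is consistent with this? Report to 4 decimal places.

α ≈ 0.4092

Indifference: 20^α · 1071^(1−α) = 80^α · 410^(1−α).
(20/80)^α = (410/1071)^(1−α); take logs: α·ln(20/80) = (1−α)·ln(410/1071), i.e. α·-1.3862944 = (1−α)·-0.9601909.
With A = -1.3862944 and B = -0.9601909: α·A = (1−α)·B, so α = B/(A+B) = -0.9601909/-2.3464853 ≈ 0.4092.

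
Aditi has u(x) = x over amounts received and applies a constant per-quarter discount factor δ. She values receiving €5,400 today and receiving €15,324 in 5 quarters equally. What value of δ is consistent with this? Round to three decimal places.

Indifference means u(5400) = δ^5 · u(15324), so δ^5 = u(5400)/u(15324).
With u(x) = x: δ^5 = 5400/15324 = 0.35239.
Hence δ = (0.35239)^(1/5) = 0.81172.

δ ≈ 0.812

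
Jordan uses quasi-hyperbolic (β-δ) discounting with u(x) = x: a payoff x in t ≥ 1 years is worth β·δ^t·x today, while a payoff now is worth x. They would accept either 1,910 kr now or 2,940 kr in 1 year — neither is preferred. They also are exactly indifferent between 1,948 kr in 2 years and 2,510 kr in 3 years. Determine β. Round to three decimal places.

Both payoffs in the second observation are in the future, so β drops out: δ^2·1948 = δ^3·2510 ⇒ δ = 1948/2510 = 0.77610.
Substituting δ into 1910 = β·δ·2940: β = 1910/(2281.721) ≈ 0.837.

β ≈ 0.837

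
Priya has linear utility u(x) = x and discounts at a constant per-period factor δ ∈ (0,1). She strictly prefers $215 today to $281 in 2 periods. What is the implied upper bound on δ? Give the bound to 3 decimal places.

δ < 0.875

Under u(x) = x this choice says 215 > δ^2·281.
Hence δ^2 < 215/281 = 0.76512, and x ↦ x^(1/2) is increasing on (0,∞).
δ < 0.76512^(1/2) = 0.875.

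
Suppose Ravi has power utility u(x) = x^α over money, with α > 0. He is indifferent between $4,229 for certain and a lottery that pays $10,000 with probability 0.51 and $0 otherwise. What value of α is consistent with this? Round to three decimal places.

The lottery's expected utility is 0.51·u(10000) + 0.49·u(0) = 0.51·10000^α (since u(0) = 0 for α > 0).
Equating: 4229^α = 0.51·10000^α, i.e. 0.4229^α = 0.51.
Taking logs: α·ln(4229/10000) = ln(0.51), so α = -0.673345 / -0.860620 ≈ 0.782.

α ≈ 0.782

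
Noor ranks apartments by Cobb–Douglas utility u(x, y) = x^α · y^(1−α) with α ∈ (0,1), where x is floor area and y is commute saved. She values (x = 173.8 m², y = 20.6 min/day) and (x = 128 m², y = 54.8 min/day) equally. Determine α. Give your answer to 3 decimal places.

α ≈ 0.762

Set the two utilities equal: 173.8^α·20.6^(1−α) = 128^α·54.8^(1−α).
Taking logs: α·ln 173.8 + (1−α)·ln 20.6 = α·ln 128 + (1−α)·ln 54.8, i.e. α·0.305875 = (1−α)·0.978399.
With A = 0.305875 and B = 0.978399: α·A = (1−α)·B, so α = B/(A+B) = 0.978399/1.284274 ≈ 0.762.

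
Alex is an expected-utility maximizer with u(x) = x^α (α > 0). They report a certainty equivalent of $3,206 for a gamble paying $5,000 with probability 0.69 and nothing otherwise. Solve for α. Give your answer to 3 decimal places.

EU(lottery) = 0.69·5000^α + 0.31·0 = 0.69·5000^α.
Setting u(3206) equal to that: 3206^α = 0.69·5000^α ⇒ (3206/5000)^α = 0.69.
Take logs: α = ln 0.69 / ln(3206/5000) ≈ 0.83495.

α ≈ 0.835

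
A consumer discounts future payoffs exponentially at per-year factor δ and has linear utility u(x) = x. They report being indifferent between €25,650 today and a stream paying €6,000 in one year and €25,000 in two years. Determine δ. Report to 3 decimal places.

Present value of the stream is 6000·δ + 25000·δ². Indifference gives 6000δ + 25000δ² = 25650.
That is, 25000δ² + 6000δ − 25650 = 0, a quadratic in δ.
δ = (−6000 + √(6000² + 4·25000·25650)) / (2·25000) = (−6000 + √2601000000.00) / 50000 ≈ 0.900.

δ ≈ 0.900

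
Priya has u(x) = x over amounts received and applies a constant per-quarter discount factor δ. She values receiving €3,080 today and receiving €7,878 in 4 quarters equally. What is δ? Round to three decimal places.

δ ≈ 0.791

Equating discounted utilities: u(3080) = δ^4·u(7878) ⇒ δ^4 = u(3080)/u(7878).
With u(x) = x: δ^4 = 3080/7878 = 0.39096.
So δ = 0.39096^(1/4) ≈ 0.791.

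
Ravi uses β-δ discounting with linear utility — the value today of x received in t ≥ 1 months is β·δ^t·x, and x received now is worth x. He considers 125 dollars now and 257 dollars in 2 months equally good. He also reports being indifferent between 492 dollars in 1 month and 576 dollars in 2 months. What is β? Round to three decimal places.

β ≈ 0.667

Both payoffs in the second observation are in the future, so β drops out: δ^1·492 = δ^2·576 ⇒ δ = 492/576 = 0.85417.
The first indifference: 125 = β·δ^2·257, so β = 125/(δ^2·257) = 125/(0.72960·257) ≈ 0.667.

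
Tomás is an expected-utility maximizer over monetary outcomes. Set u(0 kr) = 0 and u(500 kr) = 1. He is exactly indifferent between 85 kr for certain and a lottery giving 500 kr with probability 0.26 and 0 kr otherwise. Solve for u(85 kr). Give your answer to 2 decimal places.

0.26

u(85 kr) equals the lottery's expected utility: 0.26·1 + 0.74·0 = 0.26.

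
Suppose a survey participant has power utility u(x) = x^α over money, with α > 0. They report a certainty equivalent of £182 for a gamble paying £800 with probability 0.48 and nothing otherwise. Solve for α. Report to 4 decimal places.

EU(lottery) = 0.48·800^α + 0.52·0 = 0.48·800^α.
Indifference: 182^α = 0.48·800^α, so (182/800)^α = 0.48.
α = ln(0.48) / ln(182/800) = -0.7339692/-1.4806050 ≈ 0.4957.

α ≈ 0.4957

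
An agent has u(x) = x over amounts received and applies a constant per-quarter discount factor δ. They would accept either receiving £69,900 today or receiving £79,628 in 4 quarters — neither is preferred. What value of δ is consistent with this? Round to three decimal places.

Equating discounted utilities: u(69900) = δ^4·u(79628) ⇒ δ^4 = u(69900)/u(79628).
With u(x) = x: δ^4 = 69900/79628 = 0.87783.
Hence δ = (0.87783)^(1/4) = 0.96795.

δ ≈ 0.968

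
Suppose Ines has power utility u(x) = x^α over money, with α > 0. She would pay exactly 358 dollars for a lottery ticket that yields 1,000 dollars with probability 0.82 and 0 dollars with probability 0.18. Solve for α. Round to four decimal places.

α ≈ 0.1932

Since u(0) = 0, the lottery's EU is 0.82·1000^α.
Setting u(358) equal to that: 358^α = 0.82·1000^α ⇒ (358/1000)^α = 0.82.
Taking logs: α·ln(358/1000) = ln(0.82), so α = -0.1984509 / -1.0272223 ≈ 0.1932.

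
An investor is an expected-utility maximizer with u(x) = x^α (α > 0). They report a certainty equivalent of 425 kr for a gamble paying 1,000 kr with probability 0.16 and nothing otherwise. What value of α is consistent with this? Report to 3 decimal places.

The lottery's expected utility is 0.16·u(1000) + 0.84·u(0) = 0.16·1000^α (since u(0) = 0 for α > 0).
Indifference: 425^α = 0.16·1000^α, so (425/1000)^α = 0.16.
α = ln(0.16) / ln(425/1000) = -1.832581/-0.855666 ≈ 2.142.

α ≈ 2.142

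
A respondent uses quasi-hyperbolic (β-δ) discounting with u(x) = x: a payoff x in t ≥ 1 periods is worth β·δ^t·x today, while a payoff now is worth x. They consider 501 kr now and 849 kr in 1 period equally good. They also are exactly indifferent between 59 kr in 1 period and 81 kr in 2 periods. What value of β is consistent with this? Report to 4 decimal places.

Both payoffs in the second observation are in the future, so β drops out: δ^1·59 = δ^2·81 ⇒ δ = 59/81 = 0.72840.
The first indifference: 501 = β·δ·849, so β = 501/(δ·849) = 501/(0.72840·849) ≈ 0.8101.

β ≈ 0.8101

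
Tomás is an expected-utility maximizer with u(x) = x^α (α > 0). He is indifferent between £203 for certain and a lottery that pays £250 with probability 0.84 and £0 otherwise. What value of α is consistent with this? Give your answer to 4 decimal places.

Since u(0) = 0, the lottery's EU is 0.84·250^α.
Equating: 203^α = 0.84·250^α, i.e. 0.8120^α = 0.84.
Take logs: α = ln 0.84 / ln(203/250) ≈ 0.837211.

α ≈ 0.8372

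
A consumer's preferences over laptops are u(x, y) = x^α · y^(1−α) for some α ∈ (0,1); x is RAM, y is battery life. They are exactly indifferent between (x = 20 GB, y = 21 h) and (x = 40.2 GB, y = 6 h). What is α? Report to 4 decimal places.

Indifference: 20^α · 21^(1−α) = 40.2^α · 6^(1−α).
Rearrange to (20/40.2)^α = (6/21)^(1−α) and take logs: α·-0.6981347 = (1−α)·-1.2527630.
Thus α·(-1.9508977) = -1.2527630, so α = -1.2527630/-1.9508977 ≈ 0.6421.

α ≈ 0.6421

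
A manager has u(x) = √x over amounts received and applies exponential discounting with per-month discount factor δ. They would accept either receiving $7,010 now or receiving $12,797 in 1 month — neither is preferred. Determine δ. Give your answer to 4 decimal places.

δ ≈ 0.7401

Indifference means u(7010) = δ · u(12797), so δ = u(7010)/u(12797).
With u(x) = √x: δ = √7010/√12797 = √(7010/12797) = 0.74012.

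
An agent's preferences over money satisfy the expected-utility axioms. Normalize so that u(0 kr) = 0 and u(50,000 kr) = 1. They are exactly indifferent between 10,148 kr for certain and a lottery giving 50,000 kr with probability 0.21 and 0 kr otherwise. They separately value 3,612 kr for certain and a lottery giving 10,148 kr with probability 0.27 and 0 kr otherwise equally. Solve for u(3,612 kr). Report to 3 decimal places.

0.057

First, u(10,148 kr) = 0.21·u(50,000 kr) + 0.79·u(0 kr) = 0.21.
Chaining: u(3,612 kr) = 0.27·0.21 + 0.73·0.00 = 0.0567.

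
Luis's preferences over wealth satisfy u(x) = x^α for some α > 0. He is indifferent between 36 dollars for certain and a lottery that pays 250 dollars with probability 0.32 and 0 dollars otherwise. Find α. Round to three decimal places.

α ≈ 0.588

The lottery's expected utility is 0.32·u(250) + 0.68·u(0) = 0.32·250^α (since u(0) = 0 for α > 0).
Setting u(36) equal to that: 36^α = 0.32·250^α ⇒ (36/250)^α = 0.32.
Taking logs: α·ln(36/250) = ln(0.32), so α = -1.139434 / -1.937942 ≈ 0.588.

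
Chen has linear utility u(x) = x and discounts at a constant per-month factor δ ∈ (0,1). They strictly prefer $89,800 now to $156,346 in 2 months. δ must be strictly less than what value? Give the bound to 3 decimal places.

δ < 0.758

Under u(x) = x this choice says 89800 > δ^2·156346.
So δ^2 < 89800/156346 = 0.57437; taking the square root of both positive sides preserves the inequality.
δ < 0.57437^(1/2) = 0.758.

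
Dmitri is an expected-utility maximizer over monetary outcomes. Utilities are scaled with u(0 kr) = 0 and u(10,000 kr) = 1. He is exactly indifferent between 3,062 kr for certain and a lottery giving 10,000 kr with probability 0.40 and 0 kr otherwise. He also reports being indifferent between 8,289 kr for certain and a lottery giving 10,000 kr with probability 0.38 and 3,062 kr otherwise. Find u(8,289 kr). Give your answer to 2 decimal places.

0.63

From the first indifference, u(3,062 kr) = 0.40·u(10,000 kr) + 0.60·u(0 kr) = 0.40·1 + 0.60·0 = 0.40.
Chaining: u(8,289 kr) = 0.38·1.00 + 0.62·0.40 = 0.6280.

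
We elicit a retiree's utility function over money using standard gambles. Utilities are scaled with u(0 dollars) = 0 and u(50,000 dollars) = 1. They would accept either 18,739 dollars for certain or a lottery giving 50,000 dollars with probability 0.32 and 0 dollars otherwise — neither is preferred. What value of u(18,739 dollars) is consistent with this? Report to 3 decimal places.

0.320

u(18,739 dollars) equals the lottery's expected utility: 0.32·1 + 0.68·0 = 0.32.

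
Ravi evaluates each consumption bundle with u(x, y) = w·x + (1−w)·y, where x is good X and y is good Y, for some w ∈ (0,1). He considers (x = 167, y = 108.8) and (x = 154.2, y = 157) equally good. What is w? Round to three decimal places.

w = 0.790

u(167,108.8) = u(154.2,157) means w·167 + (1−w)·108.8 = w·154.2 + (1−w)·157.
Collecting terms: w·12.8 = (1−w)·48.2.
So w/(1−w) = 48.2/12.8 = 3.7656, giving w = 48.2/(12.8+48.2) = 0.790.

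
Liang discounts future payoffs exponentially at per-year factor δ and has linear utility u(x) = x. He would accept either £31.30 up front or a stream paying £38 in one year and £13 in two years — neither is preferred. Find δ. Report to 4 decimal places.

δ ≈ 0.6701

Equating present values: 31.30 = 38δ + 13δ².
So 13δ² + 38δ − 31.30 = 0.
The positive root is δ = [−38 + √(38² + 4·13·31.30)] / (2·13) = (−38 + 55.422)/26 ≈ 0.6701.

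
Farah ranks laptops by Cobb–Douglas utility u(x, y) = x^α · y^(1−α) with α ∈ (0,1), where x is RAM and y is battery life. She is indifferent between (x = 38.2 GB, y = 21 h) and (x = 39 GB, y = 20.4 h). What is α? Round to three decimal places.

α ≈ 0.583

The Cobb–Douglas utilities coincide, so 38.2^α·21^(1−α) = 39^α·20.4^(1−α).
Taking logs: α·ln 38.2 + (1−α)·ln 21 = α·ln 39 + (1−α)·ln 20.4, i.e. α·-0.020726 = (1−α)·-0.028988.
Thus α·(-0.049714) = -0.028988, so α = -0.028988/-0.049714 ≈ 0.583.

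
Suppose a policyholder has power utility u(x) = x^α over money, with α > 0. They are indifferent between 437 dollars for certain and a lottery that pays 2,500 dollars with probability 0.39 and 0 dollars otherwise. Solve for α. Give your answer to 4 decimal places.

α ≈ 0.5399

Since u(0) = 0, the lottery's EU is 0.39·2500^α.
Equating: 437^α = 0.39·2500^α, i.e. 0.1748^α = 0.39.
α = ln(0.39) / ln(437/2500) = -0.9416085/-1.7441128 ≈ 0.5399.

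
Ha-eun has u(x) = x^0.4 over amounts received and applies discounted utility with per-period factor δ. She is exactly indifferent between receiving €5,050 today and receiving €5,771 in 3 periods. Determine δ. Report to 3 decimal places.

δ ≈ 0.982

Indifference means u(5050) = δ^3 · u(5771), so δ^3 = u(5050)/u(5771).
Since u(x) = x^0.4, δ^3 = (5050/5771)^0.4 = 0.87506^0.4 = 0.94802.
Hence δ = (0.94802)^(1/3) = 0.98236.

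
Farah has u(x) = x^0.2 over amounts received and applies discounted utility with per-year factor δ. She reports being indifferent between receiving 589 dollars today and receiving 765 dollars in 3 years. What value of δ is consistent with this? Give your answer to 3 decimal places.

Indifference means u(589) = δ^3 · u(765), so δ^3 = u(589)/u(765).
With u(x) = x^0.2: δ^3 = 589^0.2/765^0.2 = (589/765)^0.2 = 0.94905.
So δ = 0.94905^(1/3) ≈ 0.983.

δ ≈ 0.983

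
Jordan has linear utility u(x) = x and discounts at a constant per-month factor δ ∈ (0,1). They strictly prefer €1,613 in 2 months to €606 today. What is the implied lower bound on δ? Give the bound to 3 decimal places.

δ > 0.613

The preference means 606 < δ^2·1613.
So δ^2 > 606/1613 = 0.37570; taking the square root of both positive sides preserves the inequality.
δ > 0.37570^(1/2) = 0.613.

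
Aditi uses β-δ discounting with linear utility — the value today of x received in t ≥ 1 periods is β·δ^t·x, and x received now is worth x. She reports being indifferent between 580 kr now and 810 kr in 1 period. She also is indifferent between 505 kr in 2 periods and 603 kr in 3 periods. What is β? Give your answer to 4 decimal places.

β ≈ 0.8550

Both payoffs in the second observation are in the future, so β drops out: δ^2·505 = δ^3·603 ⇒ δ = 505/603 = 0.83748.
The first indifference: 580 = β·δ·810, so β = 580/(δ·810) = 580/(0.83748·810) ≈ 0.8550.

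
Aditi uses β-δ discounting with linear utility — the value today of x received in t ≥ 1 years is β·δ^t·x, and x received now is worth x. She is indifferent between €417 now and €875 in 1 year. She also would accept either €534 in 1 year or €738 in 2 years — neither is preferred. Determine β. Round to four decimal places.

The second indifference involves only future payoffs, so β cancels: β·δ^1·534 = β·δ^2·738, giving δ = 534/738 = 0.72358.
The first indifference: 417 = β·δ·875, so β = 417/(δ·875) = 417/(0.72358·875) ≈ 0.6586.

β ≈ 0.6586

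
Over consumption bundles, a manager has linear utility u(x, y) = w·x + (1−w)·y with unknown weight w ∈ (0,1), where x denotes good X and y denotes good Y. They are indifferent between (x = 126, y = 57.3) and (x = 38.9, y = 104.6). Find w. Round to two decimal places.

w = 0.35

Indifference: w·126 + (1−w)·57.3 = w·38.9 + (1−w)·104.6.
Collecting terms: w·87.1 = (1−w)·47.3.
Hence w = 47.3/(87.1+47.3) = 47.3/134.4 = 0.35.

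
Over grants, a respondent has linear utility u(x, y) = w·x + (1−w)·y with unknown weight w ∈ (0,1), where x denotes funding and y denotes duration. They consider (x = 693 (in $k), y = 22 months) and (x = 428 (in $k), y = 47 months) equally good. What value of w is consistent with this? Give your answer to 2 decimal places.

w = 0.09

Indifference: w·693 + (1−w)·22 = w·428 + (1−w)·47.
Rearranging, 265·w − 25·(1−w) = 0.
Hence w = 25/(265+25) = 25/290 = 0.09.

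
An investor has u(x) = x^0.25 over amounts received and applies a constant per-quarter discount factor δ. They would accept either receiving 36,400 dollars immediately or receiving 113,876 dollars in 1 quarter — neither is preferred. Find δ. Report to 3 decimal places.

δ ≈ 0.752

The payoff in 1 quarter is discounted by δ, so u(36400) = δ·u(113876) and δ = u(36400)/u(113876).
Since u(x) = x^0.25, δ = (36400/113876)^0.25 = 0.31965^0.25 = 0.75191.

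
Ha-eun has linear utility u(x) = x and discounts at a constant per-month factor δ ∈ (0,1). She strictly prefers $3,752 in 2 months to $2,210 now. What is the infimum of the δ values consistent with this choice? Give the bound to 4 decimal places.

Under u(x) = x this choice says 2210 < δ^2·3752.
Dividing by 3752: δ^2 > 0.58902. Both sides are positive, so the square root keeps the direction.
δ > 0.58902^(1/2) = 0.7675.

δ > 0.7675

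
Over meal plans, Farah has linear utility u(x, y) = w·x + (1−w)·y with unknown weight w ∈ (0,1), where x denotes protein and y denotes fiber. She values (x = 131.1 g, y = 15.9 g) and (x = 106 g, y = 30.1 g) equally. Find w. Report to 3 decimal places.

Indifference: w·131.1 + (1−w)·15.9 = w·106 + (1−w)·30.1.
Rearranging, 25.1·w − 14.2·(1−w) = 0.
Hence w = 14.2/(25.1+14.2) = 14.2/39.3 = 0.361.

w = 0.361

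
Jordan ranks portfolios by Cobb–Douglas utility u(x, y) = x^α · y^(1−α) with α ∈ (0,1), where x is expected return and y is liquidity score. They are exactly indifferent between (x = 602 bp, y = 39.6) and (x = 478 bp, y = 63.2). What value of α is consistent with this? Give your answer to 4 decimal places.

α ≈ 0.6696

Set the two utilities equal: 602^α·39.6^(1−α) = 478^α·63.2^(1−α).
Taking logs: α·ln 602 + (1−α)·ln 39.6 = α·ln 478 + (1−α)·ln 63.2, i.e. α·0.2306467 = (1−α)·0.4674752.
So α/(1−α) = (0.4674752)/(0.2306467) = 2.0268020, and α = 2.0268020/3.0268020 ≈ 0.6696.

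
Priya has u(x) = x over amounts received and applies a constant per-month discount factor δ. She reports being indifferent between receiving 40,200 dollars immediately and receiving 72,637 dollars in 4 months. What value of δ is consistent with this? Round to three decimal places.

δ ≈ 0.863

Indifference means u(40200) = δ^4 · u(72637), so δ^4 = u(40200)/u(72637).
With u(x) = x: δ^4 = 40200/72637 = 0.55344.
Hence δ = (0.55344)^(1/4) = 0.86252.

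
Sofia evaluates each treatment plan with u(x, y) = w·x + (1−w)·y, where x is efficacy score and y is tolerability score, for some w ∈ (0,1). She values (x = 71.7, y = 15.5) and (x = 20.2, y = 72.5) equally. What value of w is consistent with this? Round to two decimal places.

Indifference: w·71.7 + (1−w)·15.5 = w·20.2 + (1−w)·72.5.
Rearranging, 51.5·w − 57·(1−w) = 0.
The marginal rate of substitution is 57/51.5, so w = 57/(51.5+57) = 0.53.

w = 0.53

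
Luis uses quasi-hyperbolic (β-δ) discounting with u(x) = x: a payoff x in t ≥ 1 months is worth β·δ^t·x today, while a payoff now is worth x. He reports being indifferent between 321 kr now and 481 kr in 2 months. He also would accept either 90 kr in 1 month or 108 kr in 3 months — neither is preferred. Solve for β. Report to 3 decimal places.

β ≈ 0.801

From the later pair, β·δ^1·90 = β·δ^3·108; dividing through, δ^2 = 90/108 = 0.83333, so δ = 0.91287.
Now use the now-vs-future pair: 321 = β·δ^2·481 gives β = 321/(0.83333·481) ≈ 0.801.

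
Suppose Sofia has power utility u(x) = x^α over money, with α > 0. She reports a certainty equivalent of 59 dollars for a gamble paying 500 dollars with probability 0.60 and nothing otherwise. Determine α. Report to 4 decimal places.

The lottery's expected utility is 0.60·u(500) + 0.40·u(0) = 0.60·500^α (since u(0) = 0 for α > 0).
Equating: 59^α = 0.60·500^α, i.e. 0.1180^α = 0.60.
Take logs: α = ln 0.60 / ln(59/500) ≈ 0.239031.

α ≈ 0.2390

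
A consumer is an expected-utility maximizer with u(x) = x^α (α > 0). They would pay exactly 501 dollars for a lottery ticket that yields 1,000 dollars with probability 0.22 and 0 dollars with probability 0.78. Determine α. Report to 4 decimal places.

EU(lottery) = 0.22·1000^α + 0.78·0 = 0.22·1000^α.
Setting u(501) equal to that: 501^α = 0.22·1000^α ⇒ (501/1000)^α = 0.22.
Take logs: α = ln 0.22 / ln(501/1000) ≈ 2.190739.

α ≈ 2.1907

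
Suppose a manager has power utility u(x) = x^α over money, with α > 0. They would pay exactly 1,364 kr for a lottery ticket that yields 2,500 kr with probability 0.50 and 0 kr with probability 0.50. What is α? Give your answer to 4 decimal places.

α ≈ 1.1441

EU(lottery) = 0.50·2500^α + 0.50·0 = 0.50·2500^α.
Setting u(1364) equal to that: 1364^α = 0.50·2500^α ⇒ (1364/2500)^α = 0.50.
Taking logs: α·ln(1364/2500) = ln(0.50), so α = -0.6931472 / -0.6058692 ≈ 1.1441.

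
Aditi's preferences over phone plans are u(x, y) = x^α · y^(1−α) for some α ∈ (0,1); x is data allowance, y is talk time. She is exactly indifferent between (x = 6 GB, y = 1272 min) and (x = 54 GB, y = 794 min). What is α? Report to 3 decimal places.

α ≈ 0.177

The Cobb–Douglas utilities coincide, so 6^α·1272^(1−α) = 54^α·794^(1−α).
Taking logs: α·ln 6 + (1−α)·ln 1272 = α·ln 54 + (1−α)·ln 794, i.e. α·-2.197225 = (1−α)·-0.471262.
So α/(1−α) = (-0.471262)/(-2.197225) = 0.214481, and α = 0.214481/1.214481 ≈ 0.177.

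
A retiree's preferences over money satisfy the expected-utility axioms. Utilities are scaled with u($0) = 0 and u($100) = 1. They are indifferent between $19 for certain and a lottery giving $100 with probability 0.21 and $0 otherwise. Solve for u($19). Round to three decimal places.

The indifference gives u($19) = 0.21·u($100) + 0.79·u($0) = 0.21·1 + 0.79·0 = 0.21.

0.210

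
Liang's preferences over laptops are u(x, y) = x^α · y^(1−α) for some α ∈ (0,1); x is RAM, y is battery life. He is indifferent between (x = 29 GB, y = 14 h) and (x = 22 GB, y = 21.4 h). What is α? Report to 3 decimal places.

Set the two utilities equal: 29^α·14^(1−α) = 22^α·21.4^(1−α).
Taking logs: α·ln 29 + (1−α)·ln 14 = α·ln 22 + (1−α)·ln 21.4, i.e. α·0.276253 = (1−α)·0.424334.
Thus α·(0.700587) = 0.424334, so α = 0.424334/0.700587 ≈ 0.606.

α ≈ 0.606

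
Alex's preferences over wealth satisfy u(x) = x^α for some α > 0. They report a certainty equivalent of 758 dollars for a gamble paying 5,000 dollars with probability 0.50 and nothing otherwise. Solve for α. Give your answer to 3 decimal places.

Since u(0) = 0, the lottery's EU is 0.50·5000^α.
Equating: 758^α = 0.50·5000^α, i.e. 0.1516^α = 0.50.
Take logs: α = ln 0.50 / ln(758/5000) ≈ 0.36742.

α ≈ 0.367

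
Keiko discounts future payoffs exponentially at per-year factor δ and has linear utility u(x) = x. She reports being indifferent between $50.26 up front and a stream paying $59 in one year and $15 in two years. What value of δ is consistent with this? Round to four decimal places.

δ ≈ 0.7200

The stream is worth 59δ + 15δ² today, so 59δ + 15δ² = 50.26.
That is, 15δ² + 59δ − 50.26 = 0, a quadratic in δ.
The positive root is δ = [−59 + √(59² + 4·15·50.26)] / (2·15) = (−59 + 80.601)/30 ≈ 0.7200.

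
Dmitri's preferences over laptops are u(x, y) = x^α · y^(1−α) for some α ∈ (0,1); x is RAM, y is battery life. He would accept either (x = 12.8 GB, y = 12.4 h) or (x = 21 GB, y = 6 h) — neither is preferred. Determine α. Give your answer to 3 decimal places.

The Cobb–Douglas utilities coincide, so 12.8^α·12.4^(1−α) = 21^α·6^(1−α).
(12.8/21)^α = (6/12.4)^(1−α); take logs: α·ln(12.8/21) = (1−α)·ln(6/12.4), i.e. α·-0.495077 = (1−α)·-0.725937.
So α/(1−α) = (-0.725937)/(-0.495077) = 1.466311, and α = 1.466311/2.466311 ≈ 0.595.

α ≈ 0.595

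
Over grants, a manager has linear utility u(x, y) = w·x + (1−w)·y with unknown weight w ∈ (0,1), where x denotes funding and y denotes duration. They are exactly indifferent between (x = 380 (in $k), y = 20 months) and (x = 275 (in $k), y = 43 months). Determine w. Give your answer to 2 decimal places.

w = 0.18

u(380,20) = u(275,43) means w·380 + (1−w)·20 = w·275 + (1−w)·43.
Rearranging, 105·w − 23·(1−w) = 0.
So w/(1−w) = 23/105 = 0.2190, giving w = 23/(105+23) = 0.18.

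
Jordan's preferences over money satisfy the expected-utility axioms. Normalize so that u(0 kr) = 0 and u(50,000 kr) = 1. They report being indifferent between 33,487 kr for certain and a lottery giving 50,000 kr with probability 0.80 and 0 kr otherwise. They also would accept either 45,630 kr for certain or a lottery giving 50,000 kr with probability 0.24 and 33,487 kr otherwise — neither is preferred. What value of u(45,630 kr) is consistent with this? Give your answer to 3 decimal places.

0.848

First, u(33,487 kr) = 0.80·u(50,000 kr) + 0.20·u(0 kr) = 0.80.
The second indifference gives u(45,630 kr) = 0.24·u(50,000 kr) + 0.76·u(33,487 kr) = 0.24·1.00 + 0.76·0.80 = 0.8480.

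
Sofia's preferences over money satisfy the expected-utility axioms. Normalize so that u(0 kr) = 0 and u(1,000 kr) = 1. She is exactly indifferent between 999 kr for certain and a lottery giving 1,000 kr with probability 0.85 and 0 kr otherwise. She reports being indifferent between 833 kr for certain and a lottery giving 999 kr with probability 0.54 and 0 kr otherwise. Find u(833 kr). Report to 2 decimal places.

0.46

From the first indifference, u(999 kr) = 0.85·u(1,000 kr) + 0.15·u(0 kr) = 0.85·1 + 0.15·0 = 0.85.
Then u(833 kr) = 0.54·u(999 kr) + 0.46·u(0 kr) = 0.54·0.85 + 0.46·0.00 = 0.4590.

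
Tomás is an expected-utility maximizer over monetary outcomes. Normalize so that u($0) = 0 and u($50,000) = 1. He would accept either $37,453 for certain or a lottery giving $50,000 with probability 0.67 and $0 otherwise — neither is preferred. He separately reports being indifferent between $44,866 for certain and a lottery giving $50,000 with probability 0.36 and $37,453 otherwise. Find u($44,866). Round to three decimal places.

0.789

First, u($37,453) = 0.67·u($50,000) + 0.33·u($0) = 0.67.
The second indifference gives u($44,866) = 0.36·u($50,000) + 0.64·u($37,453) = 0.36·1.00 + 0.64·0.67 = 0.7888.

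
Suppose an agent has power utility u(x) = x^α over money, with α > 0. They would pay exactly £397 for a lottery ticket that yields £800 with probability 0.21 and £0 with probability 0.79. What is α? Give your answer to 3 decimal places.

The lottery's expected utility is 0.21·u(800) + 0.79·u(0) = 0.21·800^α (since u(0) = 0 for α > 0).
Indifference: 397^α = 0.21·800^α, so (397/800)^α = 0.21.
Taking logs: α·ln(397/800) = ln(0.21), so α = -1.560648 / -0.700675 ≈ 2.227.

α ≈ 2.227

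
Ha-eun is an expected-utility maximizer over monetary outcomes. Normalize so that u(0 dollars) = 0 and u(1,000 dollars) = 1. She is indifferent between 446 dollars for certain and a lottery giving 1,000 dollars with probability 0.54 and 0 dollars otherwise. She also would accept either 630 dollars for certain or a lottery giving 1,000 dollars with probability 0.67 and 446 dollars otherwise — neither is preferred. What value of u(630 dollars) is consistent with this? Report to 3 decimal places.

0.848

From the first indifference, u(446 dollars) = 0.54·u(1,000 dollars) + 0.46·u(0 dollars) = 0.54·1 + 0.46·0 = 0.54.
The second indifference gives u(630 dollars) = 0.67·u(1,000 dollars) + 0.33·u(446 dollars) = 0.67·1.00 + 0.33·0.54 = 0.8482.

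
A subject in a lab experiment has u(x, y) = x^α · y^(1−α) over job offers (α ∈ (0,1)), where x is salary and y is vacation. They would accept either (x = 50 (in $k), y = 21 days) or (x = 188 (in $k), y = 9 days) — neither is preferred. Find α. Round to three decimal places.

Indifference: 50^α · 21^(1−α) = 188^α · 9^(1−α).
Taking logs: α·ln 50 + (1−α)·ln 21 = α·ln 188 + (1−α)·ln 9, i.e. α·-1.324419 = (1−α)·-0.847298.
Thus α·(-2.171717) = -0.847298, so α = -0.847298/-2.171717 ≈ 0.390.

α ≈ 0.390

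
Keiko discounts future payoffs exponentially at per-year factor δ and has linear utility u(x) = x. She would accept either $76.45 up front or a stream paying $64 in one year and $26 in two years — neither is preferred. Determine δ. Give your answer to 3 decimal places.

δ ≈ 0.880

Equating present values: 76.45 = 64δ + 26δ².
So 26δ² + 64δ − 76.45 = 0.
The positive root is δ = [−64 + √(64² + 4·26·76.45)] / (2·26) = (−64 + 109.758)/52 ≈ 0.880.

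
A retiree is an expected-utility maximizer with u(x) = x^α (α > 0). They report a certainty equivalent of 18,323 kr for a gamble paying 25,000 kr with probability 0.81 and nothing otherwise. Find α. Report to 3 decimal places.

EU(lottery) = 0.81·25000^α + 0.19·0 = 0.81·25000^α.
Indifference: 18323^α = 0.81·25000^α, so (18323/25000)^α = 0.81.
Take logs: α = ln 0.81 / ln(18323/25000) ≈ 0.67817.

α ≈ 0.678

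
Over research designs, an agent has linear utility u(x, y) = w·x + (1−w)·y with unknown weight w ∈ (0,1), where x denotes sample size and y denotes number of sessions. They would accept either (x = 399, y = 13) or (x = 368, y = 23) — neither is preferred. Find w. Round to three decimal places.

u(399,13) = u(368,23) means w·399 + (1−w)·13 = w·368 + (1−w)·23.
w·(399−368) = (1−w)·(23−13), i.e. w·31 = (1−w)·10.
Hence w = 10/(31+10) = 10/41 = 0.244.

w = 0.244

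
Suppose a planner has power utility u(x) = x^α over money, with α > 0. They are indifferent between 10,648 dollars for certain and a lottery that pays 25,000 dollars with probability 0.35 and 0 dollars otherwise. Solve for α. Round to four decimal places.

α ≈ 1.2300

Since u(0) = 0, the lottery's EU is 0.35·25000^α.
Equating: 10648^α = 0.35·25000^α, i.e. 0.4259^α = 0.35.
Taking logs: α·ln(10648/25000) = ln(0.35), so α = -1.0498221 / -0.8535037 ≈ 1.2300.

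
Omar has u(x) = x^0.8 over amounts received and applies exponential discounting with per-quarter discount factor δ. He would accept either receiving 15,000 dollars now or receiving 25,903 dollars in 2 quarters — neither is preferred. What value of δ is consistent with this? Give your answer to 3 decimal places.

δ ≈ 0.804

Equating discounted utilities: u(15000) = δ^2·u(25903) ⇒ δ^2 = u(15000)/u(25903).
Since u(x) = x^0.8, δ^2 = (15000/25903)^0.8 = 0.57908^0.8 = 0.64594.
Taking the square root: δ = 0.64594^(1/2) ≈ 0.804.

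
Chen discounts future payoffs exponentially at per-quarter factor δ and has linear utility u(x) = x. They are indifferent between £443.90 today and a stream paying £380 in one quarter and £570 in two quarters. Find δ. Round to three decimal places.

δ ≈ 0.610

Equating present values: 443.90 = 380δ + 570δ².
So 570δ² + 380δ − 443.90 = 0.
By the quadratic formula (taking the positive root), δ = (−380 + √1156492.00) / 1140 ≈ 0.610.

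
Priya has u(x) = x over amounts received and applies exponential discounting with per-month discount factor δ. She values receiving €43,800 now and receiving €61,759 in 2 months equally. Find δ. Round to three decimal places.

Indifference means u(43800) = δ^2 · u(61759), so δ^2 = u(43800)/u(61759).
With u(x) = x: δ^2 = 43800/61759 = 0.70921.
Hence δ = (0.70921)^(1/2) = 0.84215.

δ ≈ 0.842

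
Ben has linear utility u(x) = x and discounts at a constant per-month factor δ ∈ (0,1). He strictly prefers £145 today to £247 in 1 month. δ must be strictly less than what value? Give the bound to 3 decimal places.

The preference means 145 > δ·247.
Dividing through by 247 gives δ < 0.58704.

δ < 0.587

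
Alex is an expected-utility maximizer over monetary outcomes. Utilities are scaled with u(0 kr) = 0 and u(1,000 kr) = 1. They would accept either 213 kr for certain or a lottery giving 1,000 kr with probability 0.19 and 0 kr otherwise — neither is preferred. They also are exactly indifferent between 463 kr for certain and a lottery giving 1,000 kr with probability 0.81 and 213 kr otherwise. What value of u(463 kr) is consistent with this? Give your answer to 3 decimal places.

From the first indifference, u(213 kr) = 0.19·u(1,000 kr) + 0.81·u(0 kr) = 0.19·1 + 0.81·0 = 0.19.
Then u(463 kr) = 0.81·u(1,000 kr) + 0.19·u(213 kr) = 0.81·1.00 + 0.19·0.19 = 0.8461.

0.846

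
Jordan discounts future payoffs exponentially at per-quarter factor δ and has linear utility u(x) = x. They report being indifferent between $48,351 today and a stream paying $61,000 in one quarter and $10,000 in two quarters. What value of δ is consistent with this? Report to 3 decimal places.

δ ≈ 0.710

Present value of the stream is 61000·δ + 10000·δ². Indifference gives 61000δ + 10000δ² = 48351.
Rearranged: 10000δ² + 61000δ − 48351 = 0.
The positive root is δ = [−61000 + √(61000² + 4·10000·48351)] / (2·10000) = (−61000 + 75200.000)/20000 ≈ 0.710.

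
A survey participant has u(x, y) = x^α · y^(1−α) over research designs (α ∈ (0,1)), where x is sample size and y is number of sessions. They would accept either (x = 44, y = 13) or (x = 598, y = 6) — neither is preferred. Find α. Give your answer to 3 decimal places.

α ≈ 0.229

Set the two utilities equal: 44^α·13^(1−α) = 598^α·6^(1−α).
Taking logs: α·ln 44 + (1−α)·ln 13 = α·ln 598 + (1−α)·ln 6, i.e. α·-2.609401 = (1−α)·-0.773190.
With A = -2.609401 and B = -0.773190: α·A = (1−α)·B, so α = B/(A+B) = -0.773190/-3.382591 ≈ 0.229.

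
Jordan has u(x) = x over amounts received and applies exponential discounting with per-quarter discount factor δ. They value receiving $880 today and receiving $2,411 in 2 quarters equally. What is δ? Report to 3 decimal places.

The payoff in 2 quarters is discounted by δ^2, so u(880) = δ^2·u(2411) and δ^2 = u(880)/u(2411).
With u(x) = x: δ^2 = 880/2411 = 0.36499.
Hence δ = (0.36499)^(1/2) = 0.60415.

δ ≈ 0.604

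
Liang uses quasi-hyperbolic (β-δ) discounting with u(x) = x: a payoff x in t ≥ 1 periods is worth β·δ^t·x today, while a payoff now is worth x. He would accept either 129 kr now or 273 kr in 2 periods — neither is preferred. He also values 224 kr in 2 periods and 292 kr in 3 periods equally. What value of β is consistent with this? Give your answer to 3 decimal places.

From the later pair, β·δ^2·224 = β·δ^3·292; dividing through, δ = 224/292 = 0.76712.
The first indifference: 129 = β·δ^2·273, so β = 129/(δ^2·273) = 129/(0.58848·273) ≈ 0.803.

β ≈ 0.803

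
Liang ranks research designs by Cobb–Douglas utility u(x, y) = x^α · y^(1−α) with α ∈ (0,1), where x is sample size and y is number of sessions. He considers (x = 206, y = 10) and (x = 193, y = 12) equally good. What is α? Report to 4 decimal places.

α ≈ 0.7366

Indifference: 206^α · 10^(1−α) = 193^α · 12^(1−α).
Rearrange to (206/193)^α = (12/10)^(1−α) and take logs: α·0.0651860 = (1−α)·0.1823216.
With A = 0.0651860 and B = 0.1823216: α·A = (1−α)·B, so α = B/(A+B) = 0.1823216/0.2475076 ≈ 0.7366.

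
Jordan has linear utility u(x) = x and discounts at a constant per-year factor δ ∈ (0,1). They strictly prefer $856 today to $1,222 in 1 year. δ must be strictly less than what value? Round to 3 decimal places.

δ < 0.700

Under u(x) = x this choice says 856 > δ·1222.
Dividing through by 1222 gives δ < 0.70049.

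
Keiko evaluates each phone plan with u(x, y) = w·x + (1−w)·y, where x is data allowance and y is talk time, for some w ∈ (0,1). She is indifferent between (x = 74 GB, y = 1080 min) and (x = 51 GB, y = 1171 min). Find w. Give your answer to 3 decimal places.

u(74,1080) = u(51,1171) means w·74 + (1−w)·1080 = w·51 + (1−w)·1171.
Rearranging, 23·w − 91·(1−w) = 0.
So w/(1−w) = 91/23 = 3.9565, giving w = 91/(23+91) = 0.798.

w = 0.798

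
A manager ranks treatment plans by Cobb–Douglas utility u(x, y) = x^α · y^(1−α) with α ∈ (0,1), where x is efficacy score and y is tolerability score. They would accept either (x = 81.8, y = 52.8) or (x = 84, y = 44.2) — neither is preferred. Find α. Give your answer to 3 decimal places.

The Cobb–Douglas utilities coincide, so 81.8^α·52.8^(1−α) = 84^α·44.2^(1−α).
(81.8/84)^α = (44.2/52.8)^(1−α); take logs: α·ln(81.8/84) = (1−α)·ln(44.2/52.8), i.e. α·-0.026540 = (1−α)·-0.177786.
So α/(1−α) = (-0.177786)/(-0.026540) = 6.698794, and α = 6.698794/7.698794 ≈ 0.870.

α ≈ 0.870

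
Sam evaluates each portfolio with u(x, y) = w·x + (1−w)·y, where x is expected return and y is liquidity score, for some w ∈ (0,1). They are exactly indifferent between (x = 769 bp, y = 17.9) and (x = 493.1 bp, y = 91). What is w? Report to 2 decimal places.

Equating utilities: w·769 + (1−w)·17.9 = w·493.1 + (1−w)·91.
w·(769−493.1) = (1−w)·(91−17.9), i.e. w·275.9 = (1−w)·73.1.
So w/(1−w) = 73.1/275.9 = 0.2650, giving w = 73.1/(275.9+73.1) = 0.21.

w = 0.21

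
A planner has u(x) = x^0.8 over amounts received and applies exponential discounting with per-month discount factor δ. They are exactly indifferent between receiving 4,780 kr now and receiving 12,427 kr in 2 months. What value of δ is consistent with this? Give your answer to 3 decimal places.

δ ≈ 0.682

Indifference means u(4780) = δ^2 · u(12427), so δ^2 = u(4780)/u(12427).
Since u(x) = x^0.8, δ^2 = (4780/12427)^0.8 = 0.38465^0.8 = 0.46564.
Hence δ = (0.46564)^(1/2) = 0.68238.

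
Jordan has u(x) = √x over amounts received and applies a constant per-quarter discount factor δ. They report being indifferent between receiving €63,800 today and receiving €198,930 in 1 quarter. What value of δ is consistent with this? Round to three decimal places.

The payoff in 1 quarter is discounted by δ, so u(63800) = δ·u(198930) and δ = u(63800)/u(198930).
With u(x) = √x: δ = √63800/√198930 = √(63800/198930) = 0.56632.

δ ≈ 0.566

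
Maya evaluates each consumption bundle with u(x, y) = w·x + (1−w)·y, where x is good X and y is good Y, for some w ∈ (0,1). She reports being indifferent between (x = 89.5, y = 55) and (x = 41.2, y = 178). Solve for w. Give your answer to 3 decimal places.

w = 0.718

Indifference: w·89.5 + (1−w)·55 = w·41.2 + (1−w)·178.
Collecting terms: w·48.3 = (1−w)·123.
The marginal rate of substitution is 123/48.3, so w = 123/(48.3+123) = 0.718.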